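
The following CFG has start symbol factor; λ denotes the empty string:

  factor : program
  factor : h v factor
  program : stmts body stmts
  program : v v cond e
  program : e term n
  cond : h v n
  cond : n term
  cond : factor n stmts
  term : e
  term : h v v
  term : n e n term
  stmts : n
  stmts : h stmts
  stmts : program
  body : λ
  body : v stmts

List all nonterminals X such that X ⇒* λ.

{ body }

Directly nullable (have an λ-production): body.
No other nonterminal has a production whose RHS symbols are all nullable.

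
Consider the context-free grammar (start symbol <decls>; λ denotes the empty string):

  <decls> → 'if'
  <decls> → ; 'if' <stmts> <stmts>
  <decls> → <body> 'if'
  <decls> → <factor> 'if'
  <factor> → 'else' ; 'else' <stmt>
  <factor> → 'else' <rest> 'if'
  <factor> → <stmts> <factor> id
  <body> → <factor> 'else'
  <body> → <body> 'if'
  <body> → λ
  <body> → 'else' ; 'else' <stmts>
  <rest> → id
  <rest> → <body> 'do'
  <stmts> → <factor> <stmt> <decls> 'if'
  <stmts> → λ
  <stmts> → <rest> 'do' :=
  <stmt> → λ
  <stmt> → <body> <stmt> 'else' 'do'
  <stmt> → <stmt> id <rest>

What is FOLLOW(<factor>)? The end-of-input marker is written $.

In <decls> → <factor> 'if': add FIRST('if') = { 'if' }.
In <factor> → <stmts> <factor> id: add FIRST(id) = { id }.
In <body> → <factor> 'else': add FIRST('else') = { 'else' }.
In <stmts> → <factor> <stmt> <decls> 'if': add FIRST(<stmt> <decls> 'if') = { 'do', 'else', 'if', ;, id }.
Union: FOLLOW(<factor>) = { 'do', 'else', 'if', ;, id }.

{ 'do', 'else', 'if', ;, id }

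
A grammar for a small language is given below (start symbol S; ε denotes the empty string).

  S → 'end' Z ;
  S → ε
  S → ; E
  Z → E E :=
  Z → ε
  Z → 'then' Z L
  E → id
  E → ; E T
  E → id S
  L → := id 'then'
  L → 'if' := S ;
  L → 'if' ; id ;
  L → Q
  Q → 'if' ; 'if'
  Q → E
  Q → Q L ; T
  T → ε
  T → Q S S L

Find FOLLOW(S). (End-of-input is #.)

S is the start symbol, so # ∈ FOLLOW(S).
In E → id S: S is at the end, add FOLLOW(E) = { #, 'end', 'if', :=, ;, id }.
In L → 'if' := S ;: add FIRST(;) = { ; }.
In T → Q S S L: add FIRST(S L) = { 'end', 'if', :=, ;, id }.
In T → Q S S L: add FIRST(L) = { 'if', :=, ;, id }.
Union: FOLLOW(S) = { #, 'end', 'if', :=, ;, id }.

{ #, 'end', 'if', :=, ;, id }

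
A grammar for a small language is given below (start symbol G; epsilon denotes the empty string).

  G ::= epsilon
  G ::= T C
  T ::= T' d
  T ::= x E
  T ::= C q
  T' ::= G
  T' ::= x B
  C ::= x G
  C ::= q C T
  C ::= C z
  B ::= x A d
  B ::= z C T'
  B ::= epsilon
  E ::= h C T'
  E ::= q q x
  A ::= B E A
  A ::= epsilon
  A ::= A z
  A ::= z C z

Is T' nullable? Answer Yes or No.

Yes

T' ::= G and each of G is nullable, so T' ⇒* epsilon.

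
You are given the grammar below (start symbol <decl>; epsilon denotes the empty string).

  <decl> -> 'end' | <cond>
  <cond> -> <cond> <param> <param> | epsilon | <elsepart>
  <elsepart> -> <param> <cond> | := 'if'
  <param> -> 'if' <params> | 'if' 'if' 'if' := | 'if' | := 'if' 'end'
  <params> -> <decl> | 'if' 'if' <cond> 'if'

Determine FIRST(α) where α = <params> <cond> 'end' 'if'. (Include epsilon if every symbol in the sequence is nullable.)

{ 'end', 'if', := }

Add FIRST(<params>)\{epsilon} = { 'end', 'if', := }; <params> is nullable, continue.
Add FIRST(<cond>)\{epsilon} = { 'if', := }; <cond> is nullable, continue.
'end' is a terminal; add {'end'} and stop.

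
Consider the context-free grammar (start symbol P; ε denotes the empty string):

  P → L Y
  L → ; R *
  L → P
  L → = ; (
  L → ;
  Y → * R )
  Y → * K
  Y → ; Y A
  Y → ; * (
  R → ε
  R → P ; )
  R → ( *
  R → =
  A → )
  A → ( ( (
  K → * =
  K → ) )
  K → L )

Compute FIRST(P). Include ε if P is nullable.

{ ;, = }

From P → L Y: add FIRST(L) = { ;, = }.
Union: FIRST(P) = { ;, = }.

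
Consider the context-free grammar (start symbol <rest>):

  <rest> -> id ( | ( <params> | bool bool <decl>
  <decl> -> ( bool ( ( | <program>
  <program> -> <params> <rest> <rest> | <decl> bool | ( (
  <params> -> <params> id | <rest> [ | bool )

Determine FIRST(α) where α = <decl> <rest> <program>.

Add FIRST(<decl>) = { (, bool, id }; <decl> is not nullable, stop.

{ (, bool, id }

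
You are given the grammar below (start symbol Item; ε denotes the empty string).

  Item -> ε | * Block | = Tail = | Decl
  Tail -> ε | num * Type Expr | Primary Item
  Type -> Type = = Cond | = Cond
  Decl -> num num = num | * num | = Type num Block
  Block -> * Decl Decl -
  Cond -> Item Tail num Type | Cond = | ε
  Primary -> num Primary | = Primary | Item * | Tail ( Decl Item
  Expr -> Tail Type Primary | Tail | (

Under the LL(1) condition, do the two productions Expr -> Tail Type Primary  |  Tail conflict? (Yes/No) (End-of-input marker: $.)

FIRST(Tail Type Primary) = { (, *, =, num } and FIRST(Tail) = { (, *, =, num, ε }.
Both contain (, so the two alternatives are not disjoint — LL(1) conflict.

Yes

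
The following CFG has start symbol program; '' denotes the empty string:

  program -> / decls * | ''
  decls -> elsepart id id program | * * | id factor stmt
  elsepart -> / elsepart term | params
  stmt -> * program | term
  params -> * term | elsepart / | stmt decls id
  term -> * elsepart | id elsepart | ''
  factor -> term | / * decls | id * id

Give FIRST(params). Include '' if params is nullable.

params -> * term contributes {*}.
From params -> elsepart /: add FIRST(elsepart) = { *, /, id }.
From params -> stmt decls id: stmt nullable, take FIRST(stmt) ∪ FIRST(decls) = { *, /, id }.
Union: FIRST(params) = { *, /, id }.

{ *, /, id }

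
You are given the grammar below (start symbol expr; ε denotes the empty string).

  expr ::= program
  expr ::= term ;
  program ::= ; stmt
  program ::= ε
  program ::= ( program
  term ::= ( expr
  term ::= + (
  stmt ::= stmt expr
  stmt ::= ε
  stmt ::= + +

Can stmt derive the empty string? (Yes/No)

stmt has an ε-production, so stmt ⇒ ε.

Yes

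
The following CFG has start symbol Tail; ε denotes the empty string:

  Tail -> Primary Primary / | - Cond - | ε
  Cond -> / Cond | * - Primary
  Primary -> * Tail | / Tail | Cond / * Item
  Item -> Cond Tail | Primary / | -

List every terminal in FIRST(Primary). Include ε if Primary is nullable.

{ *, / }

Primary -> * Tail contributes {*}.
Primary -> / Tail contributes {/}.
From Primary -> Cond / * Item: add FIRST(Cond) = { *, / }.
Union: FIRST(Primary) = { *, / }.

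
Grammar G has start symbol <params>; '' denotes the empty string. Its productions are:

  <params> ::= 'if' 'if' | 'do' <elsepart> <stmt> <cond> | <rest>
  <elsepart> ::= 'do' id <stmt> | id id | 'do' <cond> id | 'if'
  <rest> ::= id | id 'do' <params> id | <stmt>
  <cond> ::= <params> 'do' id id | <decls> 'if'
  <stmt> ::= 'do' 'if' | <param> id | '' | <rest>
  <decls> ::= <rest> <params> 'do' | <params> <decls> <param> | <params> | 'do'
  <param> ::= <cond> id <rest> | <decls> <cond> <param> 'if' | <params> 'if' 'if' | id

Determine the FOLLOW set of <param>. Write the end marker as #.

In <stmt> ::= <param> id: add FIRST(id) = { id }.
In <decls> ::= <params> <decls> <param>: <param> is at the end, add FOLLOW(<decls>) = { 'do', 'if', id }.
In <param> ::= <decls> <cond> <param> 'if': add FIRST('if') = { 'if' }.
Union: FOLLOW(<param>) = { 'do', 'if', id }.

{ 'do', 'if', id }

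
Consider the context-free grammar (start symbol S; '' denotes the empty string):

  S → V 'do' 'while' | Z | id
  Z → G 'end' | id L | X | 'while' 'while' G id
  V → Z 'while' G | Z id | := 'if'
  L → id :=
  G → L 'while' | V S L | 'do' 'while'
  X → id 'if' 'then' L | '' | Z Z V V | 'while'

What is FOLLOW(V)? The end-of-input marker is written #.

{ #, 'do', 'while', :=, id }

In S → V 'do' 'while': add FIRST('do' 'while') = { 'do' }.
In G → V S L: add FIRST(S L) = { 'do', 'while', :=, id }.
In X → Z Z V V: add FIRST(V) = { 'do', 'while', :=, id }.
In X → Z Z V V: V is at the end, add FOLLOW(X) = { #, 'do', 'while', :=, id }.
Union: FOLLOW(V) = { #, 'do', 'while', :=, id }.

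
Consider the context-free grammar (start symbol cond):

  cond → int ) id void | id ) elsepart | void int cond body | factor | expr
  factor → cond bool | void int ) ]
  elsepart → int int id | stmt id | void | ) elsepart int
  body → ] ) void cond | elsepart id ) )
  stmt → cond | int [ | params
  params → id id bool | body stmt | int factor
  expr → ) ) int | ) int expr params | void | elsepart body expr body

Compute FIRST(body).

{ ), ], id, int, void }

body → ] ) void cond contributes {]}.
From body → elsepart id ) ): add FIRST(elsepart) = { ), ], id, int, void }.
Union: FIRST(body) = { ), ], id, int, void }.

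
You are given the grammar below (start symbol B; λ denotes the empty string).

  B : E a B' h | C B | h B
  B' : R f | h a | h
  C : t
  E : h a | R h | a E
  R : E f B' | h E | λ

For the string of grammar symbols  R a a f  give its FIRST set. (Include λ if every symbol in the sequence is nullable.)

Add FIRST(R)\{λ} = { a, h }; R is nullable, continue.
a is a terminal; add {a} and stop.

{ a, h }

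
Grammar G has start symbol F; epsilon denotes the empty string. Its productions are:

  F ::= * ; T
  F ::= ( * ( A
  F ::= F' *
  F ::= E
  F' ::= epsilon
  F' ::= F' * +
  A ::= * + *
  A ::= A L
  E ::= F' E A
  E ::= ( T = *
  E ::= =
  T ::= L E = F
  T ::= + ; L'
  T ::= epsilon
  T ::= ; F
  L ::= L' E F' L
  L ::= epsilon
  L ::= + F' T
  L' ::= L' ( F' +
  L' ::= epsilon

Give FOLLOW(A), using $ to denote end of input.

{ $, (, *, +, = }

In F ::= ( * ( A: A is at the end, add FOLLOW(F) = { $, (, *, +, = }.
In A ::= A L: add FIRST(L)\{epsilon} = { (, *, +, = }.
  Since L is nullable, also add FOLLOW(A) = { $, (, *, +, = }.
In E ::= F' E A: A is at the end, add FOLLOW(E) = { $, (, *, +, = }.
Union: FOLLOW(A) = { $, (, *, +, = }.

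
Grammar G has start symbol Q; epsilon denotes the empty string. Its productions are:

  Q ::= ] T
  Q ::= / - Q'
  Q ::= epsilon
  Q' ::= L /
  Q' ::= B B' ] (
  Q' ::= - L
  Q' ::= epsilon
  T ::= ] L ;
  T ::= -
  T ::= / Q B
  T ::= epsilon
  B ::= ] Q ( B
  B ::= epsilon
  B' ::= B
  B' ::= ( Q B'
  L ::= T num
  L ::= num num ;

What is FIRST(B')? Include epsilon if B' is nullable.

From B' ::= B: add FIRST(B) = { ], epsilon } (including epsilon since B is nullable).
B' ::= ( Q B' contributes {(}.
Union: FIRST(B') = { (, ], epsilon }.

{ (, ], epsilon }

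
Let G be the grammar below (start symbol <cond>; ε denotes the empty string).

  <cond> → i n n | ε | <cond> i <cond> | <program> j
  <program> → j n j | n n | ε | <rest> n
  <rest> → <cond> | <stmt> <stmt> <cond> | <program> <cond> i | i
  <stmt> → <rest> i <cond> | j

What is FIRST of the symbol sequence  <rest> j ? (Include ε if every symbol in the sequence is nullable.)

Add FIRST(<rest>)\{ε} = { i, j, n }; <rest> is nullable, continue.
j is a terminal; add {j} and stop.

{ i, j, n }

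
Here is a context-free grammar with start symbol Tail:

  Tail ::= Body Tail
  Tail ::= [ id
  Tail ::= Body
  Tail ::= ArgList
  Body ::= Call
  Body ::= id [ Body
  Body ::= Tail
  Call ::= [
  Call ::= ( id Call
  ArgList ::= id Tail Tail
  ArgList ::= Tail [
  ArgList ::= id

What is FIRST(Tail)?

From Tail ::= Body Tail: add FIRST(Body) = { (, [, id }.
Tail ::= [ id contributes {[}.
From Tail ::= Body: add FIRST(Body) = { (, [, id }.
From Tail ::= ArgList: add FIRST(ArgList) = { (, [, id }.
Union: FIRST(Tail) = { (, [, id }.

{ (, [, id }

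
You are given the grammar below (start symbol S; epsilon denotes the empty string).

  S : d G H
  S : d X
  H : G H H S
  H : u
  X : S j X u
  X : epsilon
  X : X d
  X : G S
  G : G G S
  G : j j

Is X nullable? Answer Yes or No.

X has an epsilon-production, so X ⇒ epsilon.

Yes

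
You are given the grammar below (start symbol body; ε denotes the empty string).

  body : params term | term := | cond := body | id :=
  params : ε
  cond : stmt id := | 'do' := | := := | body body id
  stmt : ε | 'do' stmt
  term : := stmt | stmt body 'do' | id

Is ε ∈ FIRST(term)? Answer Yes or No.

Nullable nonterminals: params, stmt.
No production of term has an RHS whose symbols are all nullable, so term is not nullable.

No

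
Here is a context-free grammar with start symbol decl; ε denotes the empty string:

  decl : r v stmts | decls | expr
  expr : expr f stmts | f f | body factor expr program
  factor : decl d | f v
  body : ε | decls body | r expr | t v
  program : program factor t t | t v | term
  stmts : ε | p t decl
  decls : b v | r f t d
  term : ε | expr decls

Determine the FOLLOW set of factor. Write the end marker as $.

{ b, f, r, t }

In expr : body factor expr program: add FIRST(expr program) = { b, f, r, t }.
In program : program factor t t: add FIRST(t t) = { t }.
Union: FOLLOW(factor) = { b, f, r, t }.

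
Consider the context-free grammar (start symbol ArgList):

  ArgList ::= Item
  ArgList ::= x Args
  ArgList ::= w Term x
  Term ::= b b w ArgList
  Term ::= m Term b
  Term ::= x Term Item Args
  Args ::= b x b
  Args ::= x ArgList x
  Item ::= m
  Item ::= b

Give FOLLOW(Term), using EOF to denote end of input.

{ b, m, x }

In ArgList ::= w Term x: add FIRST(x) = { x }.
In Term ::= m Term b: add FIRST(b) = { b }.
In Term ::= x Term Item Args: add FIRST(Item Args) = { b, m }.
Union: FOLLOW(Term) = { b, m, x }.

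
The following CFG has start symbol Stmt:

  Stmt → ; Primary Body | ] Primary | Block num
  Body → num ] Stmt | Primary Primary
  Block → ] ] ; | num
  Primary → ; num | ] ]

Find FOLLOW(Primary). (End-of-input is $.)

{ $, ;, ], num }

In Stmt → ; Primary Body: add FIRST(Body) = { ;, ], num }.
In Stmt → ] Primary: Primary is at the end, add FOLLOW(Stmt) = { $ }.
In Body → Primary Primary: add FIRST(Primary) = { ;, ] }.
In Body → Primary Primary: Primary is at the end, add FOLLOW(Body) = { $ }.
Union: FOLLOW(Primary) = { $, ;, ], num }.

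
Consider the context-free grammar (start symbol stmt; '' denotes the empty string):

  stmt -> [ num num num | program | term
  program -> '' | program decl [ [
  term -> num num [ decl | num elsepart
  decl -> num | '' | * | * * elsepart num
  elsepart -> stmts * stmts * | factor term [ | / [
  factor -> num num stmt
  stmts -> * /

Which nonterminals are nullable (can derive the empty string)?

Directly nullable (have an ''-production): program, decl.
stmt -> program with every symbol nullable, so stmt is nullable.
No other nonterminal has a production whose RHS symbols are all nullable.

{ decl, program, stmt }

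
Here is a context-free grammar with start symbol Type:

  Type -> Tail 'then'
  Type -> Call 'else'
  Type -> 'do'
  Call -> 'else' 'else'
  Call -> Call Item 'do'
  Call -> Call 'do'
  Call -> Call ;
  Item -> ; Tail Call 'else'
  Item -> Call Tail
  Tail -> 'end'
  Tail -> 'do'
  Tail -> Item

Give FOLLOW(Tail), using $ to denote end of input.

In Type -> Tail 'then': add FIRST('then') = { 'then' }.
In Item -> ; Tail Call 'else': add FIRST(Call 'else') = { 'else' }.
In Item -> Call Tail: Tail is at the end, add FOLLOW(Item) = { 'do', 'else', 'then' }.
Union: FOLLOW(Tail) = { 'do', 'else', 'then' }.

{ 'do', 'else', 'then' }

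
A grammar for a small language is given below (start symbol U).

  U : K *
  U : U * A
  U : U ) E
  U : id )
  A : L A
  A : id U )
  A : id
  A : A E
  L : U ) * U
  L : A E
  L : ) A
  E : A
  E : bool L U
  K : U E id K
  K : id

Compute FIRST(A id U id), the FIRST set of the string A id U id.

Add FIRST(A) = { ), id }; A is not nullable, stop.

{ ), id }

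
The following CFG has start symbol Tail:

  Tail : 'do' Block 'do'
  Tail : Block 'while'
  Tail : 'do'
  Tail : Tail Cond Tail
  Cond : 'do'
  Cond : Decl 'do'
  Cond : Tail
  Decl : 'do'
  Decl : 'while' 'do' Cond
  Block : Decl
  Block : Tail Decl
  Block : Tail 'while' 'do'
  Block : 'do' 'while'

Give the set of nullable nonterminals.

{ } (none)

No nonterminal has an empty production or an RHS whose symbols are all nullable.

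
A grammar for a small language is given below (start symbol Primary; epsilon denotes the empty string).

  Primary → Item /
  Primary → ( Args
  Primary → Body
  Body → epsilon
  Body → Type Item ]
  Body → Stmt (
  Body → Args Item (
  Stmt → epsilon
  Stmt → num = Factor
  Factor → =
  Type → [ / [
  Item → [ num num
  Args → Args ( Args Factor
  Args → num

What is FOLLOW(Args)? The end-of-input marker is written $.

{ $, (, =, [ }

In Primary → ( Args: Args is at the end, add FOLLOW(Primary) = { $ }.
In Body → Args Item (: add FIRST(Item () = { [ }.
In Args → Args ( Args Factor: add FIRST(( Args Factor) = { ( }.
In Args → Args ( Args Factor: add FIRST(Factor) = { = }.
Union: FOLLOW(Args) = { $, (, =, [ }.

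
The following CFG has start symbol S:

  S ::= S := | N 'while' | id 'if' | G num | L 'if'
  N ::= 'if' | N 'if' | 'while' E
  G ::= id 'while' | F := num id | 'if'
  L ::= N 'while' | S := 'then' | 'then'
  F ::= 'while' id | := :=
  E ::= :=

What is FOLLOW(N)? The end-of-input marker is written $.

{ 'if', 'while' }

In S ::= N 'while': add FIRST('while') = { 'while' }.
In N ::= N 'if': add FIRST('if') = { 'if' }.
In L ::= N 'while': add FIRST('while') = { 'while' }.
Union: FOLLOW(N) = { 'if', 'while' }.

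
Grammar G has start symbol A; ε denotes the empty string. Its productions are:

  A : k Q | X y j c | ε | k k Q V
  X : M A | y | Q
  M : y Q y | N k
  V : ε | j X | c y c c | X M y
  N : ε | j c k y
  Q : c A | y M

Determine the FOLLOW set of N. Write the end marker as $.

In M : N k: add FIRST(k) = { k }.
Union: FOLLOW(N) = { k }.

{ k }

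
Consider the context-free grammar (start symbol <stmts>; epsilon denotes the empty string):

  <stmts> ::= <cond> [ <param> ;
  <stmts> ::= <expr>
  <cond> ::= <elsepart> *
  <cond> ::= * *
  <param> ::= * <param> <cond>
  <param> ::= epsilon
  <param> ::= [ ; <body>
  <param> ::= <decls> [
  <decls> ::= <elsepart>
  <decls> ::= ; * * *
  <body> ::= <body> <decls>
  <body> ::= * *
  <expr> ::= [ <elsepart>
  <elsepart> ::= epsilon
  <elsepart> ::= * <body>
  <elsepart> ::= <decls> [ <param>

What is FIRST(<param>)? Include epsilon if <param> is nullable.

<param> ::= * <param> <cond> contributes {*}.
<param> ::= epsilon contributes epsilon.
<param> ::= [ ; <body> contributes {[}.
From <param> ::= <decls> [: <decls> nullable, take FIRST(<decls>) ∪ {[} = { *, ;, [ }.
Union: FIRST(<param>) = { *, ;, [, epsilon }.

{ *, ;, [, epsilon }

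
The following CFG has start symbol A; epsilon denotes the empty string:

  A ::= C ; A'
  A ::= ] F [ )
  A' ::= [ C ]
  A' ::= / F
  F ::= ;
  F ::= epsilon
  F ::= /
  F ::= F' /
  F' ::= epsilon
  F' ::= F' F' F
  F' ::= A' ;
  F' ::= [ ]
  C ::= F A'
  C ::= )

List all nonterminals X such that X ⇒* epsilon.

{ F, F' }

Directly nullable (have an epsilon-production): F, F'.
No other nonterminal has a production whose RHS symbols are all nullable.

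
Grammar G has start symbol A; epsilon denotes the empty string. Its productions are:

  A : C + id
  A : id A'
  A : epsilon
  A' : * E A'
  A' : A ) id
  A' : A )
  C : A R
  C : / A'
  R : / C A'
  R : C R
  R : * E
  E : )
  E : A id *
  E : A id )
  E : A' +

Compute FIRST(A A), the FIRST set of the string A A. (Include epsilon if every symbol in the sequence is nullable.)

Add FIRST(A)\{epsilon} = { *, /, id }; A is nullable, continue.
Add FIRST(A)\{epsilon} = { *, /, id }; A is nullable, continue.
Every symbol is nullable, so include epsilon.

{ *, /, id, epsilon }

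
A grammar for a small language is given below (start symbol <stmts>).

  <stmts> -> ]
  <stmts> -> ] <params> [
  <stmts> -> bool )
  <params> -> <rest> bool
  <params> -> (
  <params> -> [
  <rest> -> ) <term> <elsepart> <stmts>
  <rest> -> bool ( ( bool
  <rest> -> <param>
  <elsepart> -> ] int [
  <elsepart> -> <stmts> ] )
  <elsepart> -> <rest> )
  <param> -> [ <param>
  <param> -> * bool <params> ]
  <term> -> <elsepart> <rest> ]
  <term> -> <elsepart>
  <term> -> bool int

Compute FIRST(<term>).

From <term> -> <elsepart> <rest> ]: add FIRST(<elsepart>) = { ), *, [, ], bool }.
From <term> -> <elsepart>: add FIRST(<elsepart>) = { ), *, [, ], bool }.
<term> -> bool int contributes {bool}.
Union: FIRST(<term>) = { ), *, [, ], bool }.

{ ), *, [, ], bool }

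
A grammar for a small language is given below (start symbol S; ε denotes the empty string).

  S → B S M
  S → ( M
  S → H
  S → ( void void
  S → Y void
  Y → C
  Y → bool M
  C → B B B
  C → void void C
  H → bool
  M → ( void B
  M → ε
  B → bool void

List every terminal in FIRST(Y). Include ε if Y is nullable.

{ bool, void }

From Y → C: add FIRST(C) = { bool, void }.
Y → bool M contributes {bool}.
Union: FIRST(Y) = { bool, void }.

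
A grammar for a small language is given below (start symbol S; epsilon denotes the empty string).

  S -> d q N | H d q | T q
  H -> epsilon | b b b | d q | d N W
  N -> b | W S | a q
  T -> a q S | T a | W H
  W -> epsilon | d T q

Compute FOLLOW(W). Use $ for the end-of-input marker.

{ a, b, d, q }

In H -> d N W: W is at the end, add FOLLOW(H) = { a, d, q }.
In N -> W S: add FIRST(S) = { a, b, d, q }.
In T -> W H: add FIRST(H)\{epsilon} = { b, d }.
  Since H is nullable, also add FOLLOW(T) = { a, q }.
Union: FOLLOW(W) = { a, b, d, q }.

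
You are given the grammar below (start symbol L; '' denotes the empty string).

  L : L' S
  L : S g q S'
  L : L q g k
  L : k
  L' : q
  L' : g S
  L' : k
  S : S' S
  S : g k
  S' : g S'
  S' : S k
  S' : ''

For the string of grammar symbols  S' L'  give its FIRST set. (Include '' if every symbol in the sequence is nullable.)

Add FIRST(S')\{''} = { g }; S' is nullable, continue.
Add FIRST(L') = { g, k, q }; L' is not nullable, stop.

{ g, k, q }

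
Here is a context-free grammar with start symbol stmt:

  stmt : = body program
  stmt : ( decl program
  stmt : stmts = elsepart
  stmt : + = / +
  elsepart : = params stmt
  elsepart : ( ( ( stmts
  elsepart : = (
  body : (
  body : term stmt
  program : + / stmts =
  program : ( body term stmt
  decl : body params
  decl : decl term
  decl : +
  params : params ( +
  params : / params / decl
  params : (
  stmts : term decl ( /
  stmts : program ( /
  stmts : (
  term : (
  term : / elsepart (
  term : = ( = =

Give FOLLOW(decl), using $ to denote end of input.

In stmt : ( decl program: add FIRST(program) = { (, + }.
In decl : decl term: add FIRST(term) = { (, /, = }.
In params : / params / decl: decl is at the end, add FOLLOW(params) = { (, +, /, = }.
In stmts : term decl ( /: add FIRST(( /) = { ( }.
Union: FOLLOW(decl) = { (, +, /, = }.

{ (, +, /, = }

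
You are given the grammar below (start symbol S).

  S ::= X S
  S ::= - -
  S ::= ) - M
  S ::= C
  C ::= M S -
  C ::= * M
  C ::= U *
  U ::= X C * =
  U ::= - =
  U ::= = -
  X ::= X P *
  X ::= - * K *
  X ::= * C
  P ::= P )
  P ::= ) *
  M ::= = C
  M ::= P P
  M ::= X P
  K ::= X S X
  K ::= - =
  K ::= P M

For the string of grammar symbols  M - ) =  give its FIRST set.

Add FIRST(M) = { ), *, -, = }; M is not nullable, stop.

{ ), *, -, = }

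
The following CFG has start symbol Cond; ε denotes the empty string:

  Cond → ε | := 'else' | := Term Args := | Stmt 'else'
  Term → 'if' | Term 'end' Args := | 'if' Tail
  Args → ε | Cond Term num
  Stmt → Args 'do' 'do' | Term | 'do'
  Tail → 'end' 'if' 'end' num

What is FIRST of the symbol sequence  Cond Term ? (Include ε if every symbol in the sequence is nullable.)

Add FIRST(Cond)\{ε} = { 'do', 'if', := }; Cond is nullable, continue.
Add FIRST(Term) = { 'if' }; Term is not nullable, stop.

{ 'do', 'if', := }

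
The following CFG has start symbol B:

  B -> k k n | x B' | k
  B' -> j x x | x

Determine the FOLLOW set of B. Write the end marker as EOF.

{ EOF }

B is the start symbol, so EOF ∈ FOLLOW(B).
Union: FOLLOW(B) = { EOF }.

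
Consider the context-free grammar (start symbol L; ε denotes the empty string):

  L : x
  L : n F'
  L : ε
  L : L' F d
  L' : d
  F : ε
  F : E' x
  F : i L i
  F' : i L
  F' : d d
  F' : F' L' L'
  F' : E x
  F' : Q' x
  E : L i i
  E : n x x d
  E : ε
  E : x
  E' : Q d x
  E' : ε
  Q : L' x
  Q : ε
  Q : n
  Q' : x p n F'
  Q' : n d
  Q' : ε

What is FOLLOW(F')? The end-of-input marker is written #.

{ #, d, i, x }

In L : n F': F' is at the end, add FOLLOW(L) = { #, d, i, x }.
In F' : F' L' L': add FIRST(L' L') = { d }.
In Q' : x p n F': F' is at the end, add FOLLOW(Q') = { x }.
Union: FOLLOW(F') = { #, d, i, x }.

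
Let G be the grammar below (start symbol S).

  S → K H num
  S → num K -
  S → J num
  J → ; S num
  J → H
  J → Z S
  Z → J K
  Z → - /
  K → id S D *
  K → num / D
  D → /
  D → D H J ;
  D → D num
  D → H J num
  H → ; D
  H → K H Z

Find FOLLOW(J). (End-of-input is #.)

In S → J num: add FIRST(num) = { num }.
In Z → J K: add FIRST(K) = { id, num }.
In D → D H J ;: add FIRST(;) = { ; }.
In D → H J num: add FIRST(num) = { num }.
Union: FOLLOW(J) = { ;, id, num }.

{ ;, id, num }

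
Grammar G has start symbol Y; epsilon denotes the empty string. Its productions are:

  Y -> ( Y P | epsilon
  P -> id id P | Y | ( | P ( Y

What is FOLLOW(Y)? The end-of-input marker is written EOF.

{ EOF, (, id }

Y is the start symbol, so EOF ∈ FOLLOW(Y).
In Y -> ( Y P: add FIRST(P)\{epsilon} = { (, id }.
  Since P is nullable, also add FOLLOW(Y) = { EOF, (, id }.
In P -> Y: Y is at the end, add FOLLOW(P) = { EOF, (, id }.
In P -> P ( Y: Y is at the end, add FOLLOW(P) = { EOF, (, id }.
Union: FOLLOW(Y) = { EOF, (, id }.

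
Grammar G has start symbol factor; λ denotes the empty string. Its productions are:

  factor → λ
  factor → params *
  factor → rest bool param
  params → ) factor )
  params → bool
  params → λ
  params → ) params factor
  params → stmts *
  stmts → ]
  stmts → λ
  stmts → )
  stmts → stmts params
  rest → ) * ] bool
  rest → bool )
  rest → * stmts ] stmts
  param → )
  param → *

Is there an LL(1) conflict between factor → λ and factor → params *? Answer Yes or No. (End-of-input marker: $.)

FIRST(λ) = { λ } and FIRST(params *) = { ), *, ], bool }.
The first alternative is nullable and FOLLOW(factor) = { $, ), *, ], bool } shares ) with FIRST of the second — conflict.

Yes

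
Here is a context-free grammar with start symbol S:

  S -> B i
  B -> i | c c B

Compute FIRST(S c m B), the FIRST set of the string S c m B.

Add FIRST(S) = { c, i }; S is not nullable, stop.

{ c, i }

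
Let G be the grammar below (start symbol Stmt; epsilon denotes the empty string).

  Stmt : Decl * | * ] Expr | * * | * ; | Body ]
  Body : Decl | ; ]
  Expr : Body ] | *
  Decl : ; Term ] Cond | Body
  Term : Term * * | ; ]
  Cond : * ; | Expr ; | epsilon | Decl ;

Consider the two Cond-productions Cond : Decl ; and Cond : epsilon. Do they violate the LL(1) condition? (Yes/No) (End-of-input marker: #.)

FIRST(Decl ;) = { ; } and FIRST(epsilon) = { epsilon }.
The second alternative is nullable and FOLLOW(Cond) = { *, ;, ] } shares ; with FIRST of the first — conflict.

Yes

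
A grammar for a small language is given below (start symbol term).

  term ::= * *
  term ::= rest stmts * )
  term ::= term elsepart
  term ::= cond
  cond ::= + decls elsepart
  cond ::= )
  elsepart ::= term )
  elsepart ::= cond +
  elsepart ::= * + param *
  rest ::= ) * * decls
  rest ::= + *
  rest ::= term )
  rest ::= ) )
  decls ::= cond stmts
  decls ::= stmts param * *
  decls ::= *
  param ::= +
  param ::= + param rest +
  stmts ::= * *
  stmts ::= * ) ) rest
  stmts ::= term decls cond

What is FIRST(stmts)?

stmts ::= * * contributes {*}.
stmts ::= * ) ) rest contributes {*}.
From stmts ::= term decls cond: add FIRST(term) = { ), *, + }.
Union: FIRST(stmts) = { ), *, + }.

{ ), *, + }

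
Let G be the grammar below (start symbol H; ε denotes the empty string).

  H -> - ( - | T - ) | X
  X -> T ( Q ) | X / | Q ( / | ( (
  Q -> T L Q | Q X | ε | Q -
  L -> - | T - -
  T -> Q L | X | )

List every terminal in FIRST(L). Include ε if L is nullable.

{ (, ), - }

L -> - contributes {-}.
From L -> T - -: add FIRST(T) = { (, ), - }.
Union: FIRST(L) = { (, ), - }.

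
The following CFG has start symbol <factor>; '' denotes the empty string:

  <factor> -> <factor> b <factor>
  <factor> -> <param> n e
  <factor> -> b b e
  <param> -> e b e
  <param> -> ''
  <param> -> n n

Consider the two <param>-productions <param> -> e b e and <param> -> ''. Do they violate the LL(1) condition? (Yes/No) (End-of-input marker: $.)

FIRST(e b e) = { e } and FIRST('') = { '' }.
The second is nullable but FOLLOW(<param>) = { n } is disjoint from FIRST of the first.

No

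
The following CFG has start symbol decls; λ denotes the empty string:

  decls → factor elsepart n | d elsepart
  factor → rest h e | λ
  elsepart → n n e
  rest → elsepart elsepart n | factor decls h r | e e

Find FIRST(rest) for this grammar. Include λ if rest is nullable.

From rest → elsepart elsepart n: add FIRST(elsepart) = { n }.
From rest → factor decls h r: factor nullable, take FIRST(factor) ∪ FIRST(decls) = { d, e, n }.
rest → e e contributes {e}.
Union: FIRST(rest) = { d, e, n }.

{ d, e, n }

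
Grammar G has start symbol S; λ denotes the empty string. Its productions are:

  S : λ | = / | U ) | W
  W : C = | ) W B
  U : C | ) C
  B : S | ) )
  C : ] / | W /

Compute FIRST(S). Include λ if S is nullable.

{ ), =, ], λ }

S : λ contributes λ.
S : = / contributes {=}.
From S : U ): add FIRST(U) = { ), ] }.
From S : W: add FIRST(W) = { ), ] }.
Union: FIRST(S) = { ), =, ], λ }.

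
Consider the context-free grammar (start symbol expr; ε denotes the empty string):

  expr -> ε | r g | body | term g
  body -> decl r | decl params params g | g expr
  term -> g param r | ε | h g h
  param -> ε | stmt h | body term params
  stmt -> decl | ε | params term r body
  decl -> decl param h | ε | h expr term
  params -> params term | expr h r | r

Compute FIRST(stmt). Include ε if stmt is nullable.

{ g, h, r, ε }

From stmt -> decl: add FIRST(decl) = { g, h, r, ε } (including ε since decl is nullable).
stmt -> ε contributes ε.
From stmt -> params term r body: add FIRST(params) = { g, h, r }.
Union: FIRST(stmt) = { g, h, r, ε }.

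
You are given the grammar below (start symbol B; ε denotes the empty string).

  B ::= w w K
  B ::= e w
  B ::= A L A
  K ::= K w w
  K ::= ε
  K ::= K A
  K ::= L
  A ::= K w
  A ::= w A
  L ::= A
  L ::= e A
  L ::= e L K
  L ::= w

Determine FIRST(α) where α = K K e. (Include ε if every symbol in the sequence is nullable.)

Add FIRST(K)\{ε} = { e, w }; K is nullable, continue.
Add FIRST(K)\{ε} = { e, w }; K is nullable, continue.
e is a terminal; add {e} and stop.

{ e, w }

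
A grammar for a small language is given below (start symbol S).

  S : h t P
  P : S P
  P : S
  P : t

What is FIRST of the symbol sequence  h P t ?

{ h }

h is a terminal; add {h} and stop.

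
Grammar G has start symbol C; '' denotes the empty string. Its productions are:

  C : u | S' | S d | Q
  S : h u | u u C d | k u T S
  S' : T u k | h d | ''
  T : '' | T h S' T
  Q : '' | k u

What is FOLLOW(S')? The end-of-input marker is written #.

{ #, d, h, k, u }

In C : S': S' is at the end, add FOLLOW(C) = { #, d }.
In T : T h S' T: add FIRST(T)\{''} = { h }.
  Since T is nullable, also add FOLLOW(T) = { h, k, u }.
Union: FOLLOW(S') = { #, d, h, k, u }.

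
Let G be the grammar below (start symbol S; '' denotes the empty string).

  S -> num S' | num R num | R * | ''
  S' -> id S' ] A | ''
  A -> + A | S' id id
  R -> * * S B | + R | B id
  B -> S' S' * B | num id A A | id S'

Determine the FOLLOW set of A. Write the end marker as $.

In S' -> id S' ] A: A is at the end, add FOLLOW(S') = { $, *, ], id, num }.
In A -> + A: A is at the end, add FOLLOW(A) = { $, *, +, ], id, num }.
In B -> num id A A: add FIRST(A) = { +, id }.
In B -> num id A A: A is at the end, add FOLLOW(B) = { *, id, num }.
Union: FOLLOW(A) = { $, *, +, ], id, num }.

{ $, *, +, ], id, num }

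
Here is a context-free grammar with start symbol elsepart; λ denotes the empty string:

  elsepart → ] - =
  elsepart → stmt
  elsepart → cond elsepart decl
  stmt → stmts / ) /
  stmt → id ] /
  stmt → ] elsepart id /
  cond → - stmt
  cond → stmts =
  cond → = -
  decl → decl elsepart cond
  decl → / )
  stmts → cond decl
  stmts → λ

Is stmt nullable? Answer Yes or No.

No

Nullable nonterminals: stmts.
No production of stmt has an RHS whose symbols are all nullable, so stmt is not nullable.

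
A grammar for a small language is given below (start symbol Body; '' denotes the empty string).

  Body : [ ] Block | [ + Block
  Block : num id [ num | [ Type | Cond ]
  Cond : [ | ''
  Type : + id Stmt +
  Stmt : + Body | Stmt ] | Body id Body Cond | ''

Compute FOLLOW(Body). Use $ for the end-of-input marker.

Body is the start symbol, so $ ∈ FOLLOW(Body).
In Stmt : + Body: Body is at the end, add FOLLOW(Stmt) = { +, ] }.
In Stmt : Body id Body Cond: add FIRST(id Body Cond) = { id }.
In Stmt : Body id Body Cond: add FIRST(Cond)\{''} = { [ }.
  Since Cond is nullable, also add FOLLOW(Stmt) = { +, ] }.
Union: FOLLOW(Body) = { $, +, [, ], id }.

{ $, +, [, ], id }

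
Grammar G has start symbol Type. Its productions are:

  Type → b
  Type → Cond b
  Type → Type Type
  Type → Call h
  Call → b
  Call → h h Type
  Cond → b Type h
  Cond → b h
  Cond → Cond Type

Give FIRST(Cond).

Cond → b Type h contributes {b}.
Cond → b h contributes {b}.
From Cond → Cond Type: add FIRST(Cond) = { b }.
Union: FIRST(Cond) = { b }.

{ b }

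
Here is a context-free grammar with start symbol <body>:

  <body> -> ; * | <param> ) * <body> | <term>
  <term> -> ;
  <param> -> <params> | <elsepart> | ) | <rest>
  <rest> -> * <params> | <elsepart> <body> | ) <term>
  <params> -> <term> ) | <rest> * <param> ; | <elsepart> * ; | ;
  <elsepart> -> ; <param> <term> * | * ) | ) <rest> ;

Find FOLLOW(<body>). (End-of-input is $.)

{ $, ), *, ; }

<body> is the start symbol, so $ ∈ FOLLOW(<body>).
In <body> -> <param> ) * <body>: <body> is at the end, add FOLLOW(<body>) = { $, ), *, ; }.
In <rest> -> <elsepart> <body>: <body> is at the end, add FOLLOW(<rest>) = { ), *, ; }.
Union: FOLLOW(<body>) = { $, ), *, ; }.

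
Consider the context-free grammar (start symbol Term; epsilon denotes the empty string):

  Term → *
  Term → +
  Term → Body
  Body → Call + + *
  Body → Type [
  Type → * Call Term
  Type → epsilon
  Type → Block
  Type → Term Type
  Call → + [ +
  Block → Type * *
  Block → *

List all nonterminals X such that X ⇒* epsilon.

{ Type }

Directly nullable (have an epsilon-production): Type.
No other nonterminal has a production whose RHS symbols are all nullable.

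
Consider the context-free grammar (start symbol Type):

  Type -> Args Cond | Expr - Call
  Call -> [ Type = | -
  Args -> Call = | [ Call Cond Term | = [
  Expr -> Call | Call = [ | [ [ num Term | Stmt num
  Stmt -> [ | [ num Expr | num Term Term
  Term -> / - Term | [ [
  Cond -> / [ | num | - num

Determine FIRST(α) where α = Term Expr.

{ /, [ }

Add FIRST(Term) = { /, [ }; Term is not nullable, stop.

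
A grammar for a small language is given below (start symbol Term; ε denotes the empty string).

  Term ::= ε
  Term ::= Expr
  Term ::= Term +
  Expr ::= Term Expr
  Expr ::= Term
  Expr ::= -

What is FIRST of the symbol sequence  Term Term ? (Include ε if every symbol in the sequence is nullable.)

{ +, -, ε }

Add FIRST(Term)\{ε} = { +, - }; Term is nullable, continue.
Add FIRST(Term)\{ε} = { +, - }; Term is nullable, continue.
Every symbol is nullable, so include ε.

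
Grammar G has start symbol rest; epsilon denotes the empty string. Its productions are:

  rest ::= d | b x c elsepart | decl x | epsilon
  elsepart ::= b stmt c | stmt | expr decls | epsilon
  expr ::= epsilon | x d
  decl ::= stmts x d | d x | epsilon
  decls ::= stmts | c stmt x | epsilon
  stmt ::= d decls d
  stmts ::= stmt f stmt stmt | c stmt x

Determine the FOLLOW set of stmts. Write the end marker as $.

{ $, d, x }

In decl ::= stmts x d: add FIRST(x d) = { x }.
In decls ::= stmts: stmts is at the end, add FOLLOW(decls) = { $, d }.
Union: FOLLOW(stmts) = { $, d, x }.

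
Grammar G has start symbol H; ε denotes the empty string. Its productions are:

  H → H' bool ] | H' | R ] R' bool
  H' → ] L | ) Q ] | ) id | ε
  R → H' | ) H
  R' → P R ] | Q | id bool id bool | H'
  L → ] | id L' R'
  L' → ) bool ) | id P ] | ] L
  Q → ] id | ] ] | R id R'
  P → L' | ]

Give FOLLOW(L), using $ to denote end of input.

{ $, ), ], bool, id }

In H' → ] L: L is at the end, add FOLLOW(H') = { $, ), ], bool, id }.
In L' → ] L: L is at the end, add FOLLOW(L') = { $, ), ], bool, id }.
Union: FOLLOW(L) = { $, ), ], bool, id }.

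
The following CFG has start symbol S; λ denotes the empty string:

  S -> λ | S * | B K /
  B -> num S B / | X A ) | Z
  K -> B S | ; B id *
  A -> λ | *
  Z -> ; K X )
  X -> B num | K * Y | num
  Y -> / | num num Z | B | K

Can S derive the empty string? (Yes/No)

S has an λ-production, so S ⇒ λ.

Yes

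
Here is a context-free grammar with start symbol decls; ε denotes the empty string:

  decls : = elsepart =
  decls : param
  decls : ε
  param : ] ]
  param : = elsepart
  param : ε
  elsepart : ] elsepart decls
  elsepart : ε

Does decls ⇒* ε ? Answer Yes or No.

Yes

decls has an ε-production, so decls ⇒ ε.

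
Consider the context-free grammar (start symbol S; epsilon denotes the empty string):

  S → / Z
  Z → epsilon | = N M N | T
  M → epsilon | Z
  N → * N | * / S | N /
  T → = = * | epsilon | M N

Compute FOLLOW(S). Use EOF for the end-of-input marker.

S is the start symbol, so EOF ∈ FOLLOW(S).
In N → * / S: S is at the end, add FOLLOW(N) = { EOF, *, /, = }.
Union: FOLLOW(S) = { EOF, *, /, = }.

{ EOF, *, /, = }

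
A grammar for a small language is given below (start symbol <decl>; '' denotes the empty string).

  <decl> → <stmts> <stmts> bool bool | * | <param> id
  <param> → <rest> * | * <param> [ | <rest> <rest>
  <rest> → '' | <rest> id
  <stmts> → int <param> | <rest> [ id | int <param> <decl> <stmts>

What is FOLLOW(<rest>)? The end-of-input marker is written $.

{ *, [, bool, id, int }

In <param> → <rest> *: add FIRST(*) = { * }.
In <param> → <rest> <rest>: add FIRST(<rest>)\{''} = { id }.
  Since <rest> is nullable, also add FOLLOW(<param>) = { *, [, bool, id, int }.
In <param> → <rest> <rest>: <rest> is at the end, add FOLLOW(<param>) = { *, [, bool, id, int }.
In <rest> → <rest> id: add FIRST(id) = { id }.
In <stmts> → <rest> [ id: add FIRST([ id) = { [ }.
Union: FOLLOW(<rest>) = { *, [, bool, id, int }.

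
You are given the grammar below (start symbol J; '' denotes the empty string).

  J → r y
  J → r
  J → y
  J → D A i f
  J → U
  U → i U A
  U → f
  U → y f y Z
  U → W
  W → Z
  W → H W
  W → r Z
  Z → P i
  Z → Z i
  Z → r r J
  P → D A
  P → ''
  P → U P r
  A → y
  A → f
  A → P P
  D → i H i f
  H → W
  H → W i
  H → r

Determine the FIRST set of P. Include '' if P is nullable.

From P → D A: add FIRST(D) = { i }.
P → '' contributes ''.
From P → U P r: add FIRST(U) = { f, i, r, y }.
Union: FIRST(P) = { f, i, r, y, '' }.

{ f, i, r, y, '' }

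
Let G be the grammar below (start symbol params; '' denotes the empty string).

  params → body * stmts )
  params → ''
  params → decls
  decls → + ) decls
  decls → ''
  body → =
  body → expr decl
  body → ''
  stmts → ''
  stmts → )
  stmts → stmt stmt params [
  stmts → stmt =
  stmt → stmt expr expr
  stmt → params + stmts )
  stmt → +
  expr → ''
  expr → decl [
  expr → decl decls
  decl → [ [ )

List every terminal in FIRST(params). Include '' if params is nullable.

From params → body * stmts ): body nullable, take FIRST(body) ∪ {*} = { *, =, [ }.
params → '' contributes ''.
From params → decls: add FIRST(decls) = { +, '' } (including '' since decls is nullable).
Union: FIRST(params) = { *, +, =, [, '' }.

{ *, +, =, [, '' }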